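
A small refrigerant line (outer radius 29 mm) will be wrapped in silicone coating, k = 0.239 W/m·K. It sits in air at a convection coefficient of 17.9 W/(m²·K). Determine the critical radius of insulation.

For a cylinder r_cr = k/h = 0.239/17.9
r_cr = 13.4 mm; since the bare radius (29 mm) is above r_cr, any added insulation will reduce heat loss.

r_cr ≈ 13.4 mm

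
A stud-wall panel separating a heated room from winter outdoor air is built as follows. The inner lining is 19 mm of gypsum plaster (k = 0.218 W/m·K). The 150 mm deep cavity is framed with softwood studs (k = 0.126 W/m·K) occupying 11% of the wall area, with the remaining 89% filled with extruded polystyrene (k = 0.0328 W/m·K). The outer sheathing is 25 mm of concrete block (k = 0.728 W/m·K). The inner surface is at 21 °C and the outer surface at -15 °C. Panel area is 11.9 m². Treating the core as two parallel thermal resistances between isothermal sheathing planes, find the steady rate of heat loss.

Sheathing layers in series; stud and cavity paths in parallel between them.
R_inner = 0.019/(0.218×11.9) = 0.007324 K/W
R_stud  = 0.15/(0.126×0.11×11.9) = 0.9095 K/W
R_cav   = 0.15/(0.0328×0.89×11.9) = 0.4318 K/W
1/R_core = 1/R_stud + 1/R_cav → R_core = 0.2928 K/W
R_outer = 0.025/(0.728×11.9) = 0.002886 K/W
R_total = 0.303 K/W
Q = ΔT/R_total = 36/0.303

Q ≈ 119 W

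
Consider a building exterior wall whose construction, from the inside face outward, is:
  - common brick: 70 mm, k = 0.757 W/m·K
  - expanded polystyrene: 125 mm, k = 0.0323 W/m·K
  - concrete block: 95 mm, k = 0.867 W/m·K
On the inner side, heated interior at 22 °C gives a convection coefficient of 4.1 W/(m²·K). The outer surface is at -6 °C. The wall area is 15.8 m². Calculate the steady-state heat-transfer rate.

Using the resistance-network approach (series):
R_inner film = 1/(h_i·A) = 1/(4.1×15.8) = 0.01544 K/W
R_common brick = L/(kA) = 0.07/(0.757×15.8) = 0.005853 K/W
R_expanded polystyrene = L/(kA) = 0.125/(0.0323×15.8) = 0.2449 K/W
R_concrete block = L/(kA) = 0.095/(0.867×15.8) = 0.006935 K/W
R_total = 0.2732 K/W
Q = ΔT / R_total = 28 / 0.2732

Q ≈ 103 W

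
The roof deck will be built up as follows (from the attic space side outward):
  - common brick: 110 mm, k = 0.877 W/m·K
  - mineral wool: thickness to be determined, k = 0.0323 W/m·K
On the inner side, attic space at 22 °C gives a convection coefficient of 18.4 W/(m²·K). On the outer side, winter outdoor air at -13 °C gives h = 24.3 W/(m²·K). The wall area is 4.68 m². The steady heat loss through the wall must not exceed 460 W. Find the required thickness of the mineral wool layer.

Model the wall as resistances in series:
R_inner film = 1/(h_i·A) = 1/(18.4×4.68) = 0.01161 K/W
R_common brick = L/(kA) = 0.11/(0.877×4.68) = 0.0268 K/W
R_outer film = 1/(h_o·A) = 1/(24.3×4.68) = 0.008793 K/W
Sum of the known resistances R_other = 0.04721 K/W
Required total resistance R_tot = ΔT/Q_allow = 35/460 = 0.07609 K/W
R_mineral wool = R_tot − R_other = 0.02888 K/W
L = R·k·A = 0.02888×0.0323×4.68

L ≈ 4.37 mm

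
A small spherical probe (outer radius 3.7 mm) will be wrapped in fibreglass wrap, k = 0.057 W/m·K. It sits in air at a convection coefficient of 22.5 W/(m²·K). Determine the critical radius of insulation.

r_cr ≈ 5.07 mm

For a sphere r_cr = 2k/h = 2×0.057/22.5
r_cr = 5.07 mm; since the bare radius (3.7 mm) is below r_cr, adding a thin layer of insulation will *increase* heat loss.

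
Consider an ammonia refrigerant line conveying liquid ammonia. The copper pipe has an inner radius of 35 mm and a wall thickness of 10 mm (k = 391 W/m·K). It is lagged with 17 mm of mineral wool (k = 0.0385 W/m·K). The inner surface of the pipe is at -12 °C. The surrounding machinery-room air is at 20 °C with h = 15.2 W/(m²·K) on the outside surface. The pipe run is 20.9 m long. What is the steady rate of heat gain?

For a radial system each layer contributes R = ln(r_out/r_in)/(2πkL); films add R = 1/(hA).
R_copper pipe wall = ln(45/35)/(2π×391×20.9) = 4.895×10^-6 K/W
R_mineral wool = ln(62/45)/(2π×0.0385×20.9) = 0.06339 K/W
R_outer film = 1/(h_o·2πr_oL) = 1/(15.2×2π×0.062×20.9) = 0.008081 K/W
R_total = 0.07147 K/W
Q = ΔT/R_total = 32/0.07147

Q ≈ 448 W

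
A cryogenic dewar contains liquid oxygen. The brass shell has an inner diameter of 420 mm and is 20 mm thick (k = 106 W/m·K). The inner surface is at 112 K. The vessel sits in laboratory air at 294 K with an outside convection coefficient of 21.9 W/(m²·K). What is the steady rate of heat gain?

Q ≈ 2640 W

For a spherical shell R = (1/r₁ − 1/r₂)/(4πk); film R = 1/(h·4πr²). In series:
R_brass shell = (1/0.21 − 1/0.23)/(4π×106) = 3.109×10^-4 K/W
R_outer film = 1/(h·4πr_o²) = 1/(21.9×4π×0.23²) = 0.06869 K/W
R_total = 0.069 K/W
Q = ΔT/R_total = 182/0.069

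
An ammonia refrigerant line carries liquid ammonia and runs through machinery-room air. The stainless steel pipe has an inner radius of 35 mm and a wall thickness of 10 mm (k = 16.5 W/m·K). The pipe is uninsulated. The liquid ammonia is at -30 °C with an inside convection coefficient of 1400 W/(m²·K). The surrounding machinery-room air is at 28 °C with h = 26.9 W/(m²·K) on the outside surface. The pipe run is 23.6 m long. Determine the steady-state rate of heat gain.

Cylindrical conduction, so R = ln(r₂/r₁)/(2πkL) per layer, in series:
R_inner film = 1/(h_i·2πr₁L) = 1/(1400×2π×0.035×23.6) = 1.376×10^-4 K/W
R_stainless steel pipe wall = ln(45/35)/(2π×16.5×23.6) = 1.027×10^-4 K/W
R_outer film = 1/(h_o·2πr_oL) = 1/(26.9×2π×0.045×23.6) = 0.005571 K/W
R_total = 0.005811 K/W
Q = ΔT/R_total = 58/0.005811

Q ≈ 9980 W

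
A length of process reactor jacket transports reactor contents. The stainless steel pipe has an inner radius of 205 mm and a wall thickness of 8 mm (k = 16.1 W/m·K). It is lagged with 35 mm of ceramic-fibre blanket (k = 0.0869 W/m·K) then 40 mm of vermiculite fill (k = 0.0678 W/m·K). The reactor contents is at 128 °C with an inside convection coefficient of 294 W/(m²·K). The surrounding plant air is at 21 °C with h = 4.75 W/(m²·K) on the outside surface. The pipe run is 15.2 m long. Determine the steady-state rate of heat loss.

Q ≈ 2170 W

Radial resistances (cylindrical: R_cond = ln(r_o/r_i)/(2πkL), R_conv = 1/(h·2πrL)):
R_inner film = 1/(h_i·2πr₁L) = 1/(294×2π×0.205×15.2) = 1.737×10^-4 K/W
R_stainless steel pipe wall = ln(213/205)/(2π×16.1×15.2) = 2.49×10^-5 K/W
R_ceramic-fibre blanket = ln(248/213)/(2π×0.0869×15.2) = 0.01833 K/W
R_vermiculite fill = ln(288/248)/(2π×0.0678×15.2) = 0.02309 K/W
R_outer film = 1/(h_o·2πr_oL) = 1/(4.75×2π×0.288×15.2) = 0.007654 K/W
R_total = 0.04928 K/W
Q = ΔT/R_total = 107/0.04928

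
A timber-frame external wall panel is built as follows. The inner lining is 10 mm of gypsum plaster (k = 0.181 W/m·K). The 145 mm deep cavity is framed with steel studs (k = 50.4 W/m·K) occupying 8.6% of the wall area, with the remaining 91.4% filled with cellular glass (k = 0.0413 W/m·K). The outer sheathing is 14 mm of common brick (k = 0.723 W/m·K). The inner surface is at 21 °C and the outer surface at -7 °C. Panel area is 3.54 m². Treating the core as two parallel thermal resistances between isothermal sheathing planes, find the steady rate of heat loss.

Q ≈ 920 W

Sheathing layers in series; stud and cavity paths in parallel between them.
R_inner = 0.01/(0.181×3.54) = 0.01561 K/W
R_stud  = 0.145/(50.4×0.086×3.54) = 0.00945 K/W
R_cav   = 0.145/(0.0413×0.914×3.54) = 1.085 K/W
1/R_core = 1/R_stud + 1/R_cav → R_core = 0.009368 K/W
R_outer = 0.014/(0.723×3.54) = 0.00547 K/W
R_total = 0.03045 K/W
Q = ΔT/R_total = 28/0.03045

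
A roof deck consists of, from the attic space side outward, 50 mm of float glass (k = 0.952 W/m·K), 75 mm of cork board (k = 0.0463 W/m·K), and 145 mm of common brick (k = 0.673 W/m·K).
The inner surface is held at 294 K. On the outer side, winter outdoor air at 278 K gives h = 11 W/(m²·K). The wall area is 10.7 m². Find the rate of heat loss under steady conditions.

Treating each layer as a thermal resistance in series:
R_float glass = L/(kA) = 0.05/(0.952×10.7) = 0.004909 K/W
R_cork board = L/(kA) = 0.075/(0.0463×10.7) = 0.1514 K/W
R_common brick = L/(kA) = 0.145/(0.673×10.7) = 0.02014 K/W
R_outer film = 1/(h_o·A) = 1/(11×10.7) = 0.008496 K/W
R_total = 0.1849 K/W
Q = ΔT / R_total = 16 / 0.1849

Q ≈ 86.5 W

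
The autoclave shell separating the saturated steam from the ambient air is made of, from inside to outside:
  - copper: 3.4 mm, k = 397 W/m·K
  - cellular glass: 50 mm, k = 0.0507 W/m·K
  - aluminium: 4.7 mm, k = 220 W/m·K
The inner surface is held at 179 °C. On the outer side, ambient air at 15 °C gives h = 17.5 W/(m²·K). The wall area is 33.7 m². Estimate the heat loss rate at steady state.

Model the wall as resistances in series:
R_copper = L/(kA) = 0.0034/(397×33.7) = 2.541×10^-7 K/W
R_cellular glass = L/(kA) = 0.05/(0.0507×33.7) = 0.02926 K/W
R_aluminium = L/(kA) = 0.0047/(220×33.7) = 6.339×10^-7 K/W
R_outer film = 1/(h_o·A) = 1/(17.5×33.7) = 0.001696 K/W
R_total = 0.03096 K/W
Q = ΔT / R_total = 164 / 0.03096

Q ≈ 5300 W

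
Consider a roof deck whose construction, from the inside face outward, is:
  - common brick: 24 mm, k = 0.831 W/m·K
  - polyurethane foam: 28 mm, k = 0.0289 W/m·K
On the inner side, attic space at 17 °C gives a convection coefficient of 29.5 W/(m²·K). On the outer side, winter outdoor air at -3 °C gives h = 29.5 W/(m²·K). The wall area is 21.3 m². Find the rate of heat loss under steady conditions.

Q ≈ 400 W

Model the wall as resistances in series:
R_inner film = 1/(h_i·A) = 1/(29.5×21.3) = 0.001591 K/W
R_common brick = L/(kA) = 0.024/(0.831×21.3) = 0.001356 K/W
R_polyurethane foam = L/(kA) = 0.028/(0.0289×21.3) = 0.04549 K/W
R_outer film = 1/(h_o·A) = 1/(29.5×21.3) = 0.001591 K/W
R_total = 0.05003 K/W
Q = ΔT / R_total = 20 / 0.05003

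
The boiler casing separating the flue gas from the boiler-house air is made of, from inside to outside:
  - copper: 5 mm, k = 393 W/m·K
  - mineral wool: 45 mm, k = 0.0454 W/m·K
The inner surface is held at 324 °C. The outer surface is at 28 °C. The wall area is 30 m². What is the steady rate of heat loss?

Model the wall as resistances in series:
R_copper = L/(kA) = 0.005/(393×30) = 4.241×10^-7 K/W
R_mineral wool = L/(kA) = 0.045/(0.0454×30) = 0.03304 K/W
R_total = 0.03304 K/W
Q = ΔT / R_total = 296 / 0.03304

Q ≈ 8960 W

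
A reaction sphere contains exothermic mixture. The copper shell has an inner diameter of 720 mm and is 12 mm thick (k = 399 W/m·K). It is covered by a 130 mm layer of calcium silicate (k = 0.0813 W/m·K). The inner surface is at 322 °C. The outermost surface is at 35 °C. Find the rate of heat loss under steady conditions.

Each spherical layer contributes R = (1/r_i − 1/r_o)/(4πk):
R_copper shell = (1/0.36 − 1/0.372)/(4π×399) = 1.787×10^-5 K/W
R_calcium silicate = (1/0.372 − 1/0.502)/(4π×0.0813) = 0.6814 K/W
R_total = 0.6814 K/W
Q = ΔT/R_total = 287/0.6814

Q ≈ 421 W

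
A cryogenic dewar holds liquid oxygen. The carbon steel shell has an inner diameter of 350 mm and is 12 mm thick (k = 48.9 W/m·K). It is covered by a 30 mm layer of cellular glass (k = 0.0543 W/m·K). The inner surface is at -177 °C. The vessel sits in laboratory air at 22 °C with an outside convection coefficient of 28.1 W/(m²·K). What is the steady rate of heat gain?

Q ≈ 174 W

Radial (spherical) resistances in series:
R_carbon steel shell = (1/0.175 − 1/0.187)/(4π×48.9) = 5.967×10^-4 K/W
R_cellular glass = (1/0.187 − 1/0.217)/(4π×0.0543) = 1.083 K/W
R_outer film = 1/(h·4πr_o²) = 1/(28.1×4π×0.217²) = 0.06014 K/W
R_total = 1.144 K/W
Q = ΔT/R_total = 199/1.144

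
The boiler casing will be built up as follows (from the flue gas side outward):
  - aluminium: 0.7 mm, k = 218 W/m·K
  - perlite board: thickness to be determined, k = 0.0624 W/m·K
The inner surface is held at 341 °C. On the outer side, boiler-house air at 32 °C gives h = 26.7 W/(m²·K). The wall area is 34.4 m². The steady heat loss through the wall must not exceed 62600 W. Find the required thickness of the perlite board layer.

Series thermal resistances:
R_aluminium = L/(kA) = 0.0007/(218×34.4) = 9.334×10^-8 K/W
R_outer film = 1/(h_o·A) = 1/(26.7×34.4) = 0.001089 K/W
Sum of the known resistances R_other = 0.001089 K/W
Required total resistance R_tot = ΔT/Q_allow = 309/62600 = 0.004936 K/W
R_perlite board = R_tot − R_other = 0.003847 K/W
L = R·k·A = 0.003847×0.0624×34.4

L ≈ 8.26 mm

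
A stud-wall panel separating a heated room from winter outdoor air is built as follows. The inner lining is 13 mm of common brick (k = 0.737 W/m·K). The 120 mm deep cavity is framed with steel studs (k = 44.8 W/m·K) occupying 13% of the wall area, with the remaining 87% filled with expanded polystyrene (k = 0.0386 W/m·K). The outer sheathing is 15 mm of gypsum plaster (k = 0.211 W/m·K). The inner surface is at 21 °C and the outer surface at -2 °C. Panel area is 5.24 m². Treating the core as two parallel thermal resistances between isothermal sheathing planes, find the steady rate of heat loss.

Sheathing layers in series; stud and cavity paths in parallel between them.
R_inner = 0.013/(0.737×5.24) = 0.003366 K/W
R_stud  = 0.12/(44.8×0.13×5.24) = 0.003932 K/W
R_cav   = 0.12/(0.0386×0.87×5.24) = 0.6819 K/W
1/R_core = 1/R_stud + 1/R_cav → R_core = 0.00391 K/W
R_outer = 0.015/(0.211×5.24) = 0.01357 K/W
R_total = 0.02084 K/W
Q = ΔT/R_total = 23/0.02084

Q ≈ 1100 W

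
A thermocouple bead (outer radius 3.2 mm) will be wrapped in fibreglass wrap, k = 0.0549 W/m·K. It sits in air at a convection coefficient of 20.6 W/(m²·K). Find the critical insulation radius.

r_cr ≈ 5.33 mm

For a sphere r_cr = 2k/h = 2×0.0549/20.6
r_cr = 5.33 mm; since the bare radius (3.2 mm) is below r_cr, adding a thin layer of insulation will *increase* heat loss.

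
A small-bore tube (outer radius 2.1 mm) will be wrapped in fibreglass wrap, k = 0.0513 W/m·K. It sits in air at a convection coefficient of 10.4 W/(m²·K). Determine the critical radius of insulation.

r_cr ≈ 4.93 mm

For a cylinder r_cr = k/h = 0.0513/10.4
r_cr = 4.93 mm; since the bare radius (2.1 mm) is below r_cr, adding a thin layer of insulation will *increase* heat loss.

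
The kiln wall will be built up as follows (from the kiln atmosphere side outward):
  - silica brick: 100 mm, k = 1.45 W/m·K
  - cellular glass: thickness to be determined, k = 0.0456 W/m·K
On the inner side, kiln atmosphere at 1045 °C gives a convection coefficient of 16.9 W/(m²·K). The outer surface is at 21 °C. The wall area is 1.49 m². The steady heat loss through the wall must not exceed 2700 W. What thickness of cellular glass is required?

L ≈ 19.9 mm

Treating each layer as a thermal resistance in series:
R_inner film = 1/(h_i·A) = 1/(16.9×1.49) = 0.03971 K/W
R_silica brick = L/(kA) = 0.1/(1.45×1.49) = 0.04629 K/W
Sum of the known resistances R_other = 0.086 K/W
Required total resistance R_tot = ΔT/Q_allow = 1024/2700 = 0.3793 K/W
R_cellular glass = R_tot − R_other = 0.2933 K/W
L = R·k·A = 0.2933×0.0456×1.49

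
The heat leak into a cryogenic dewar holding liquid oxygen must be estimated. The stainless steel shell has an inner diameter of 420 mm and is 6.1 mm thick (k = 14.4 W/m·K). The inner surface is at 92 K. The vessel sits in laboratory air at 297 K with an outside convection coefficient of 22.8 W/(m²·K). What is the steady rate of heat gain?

Q ≈ 2720 W

Spherical conduction: R = (1/r_in − 1/r_out)/(4πk) per layer; series-sum.
R_stainless steel shell = (1/0.21 − 1/0.2161)/(4π×14.4) = 7.428×10^-4 K/W
R_outer film = 1/(h·4πr_o²) = 1/(22.8×4π×0.2161²) = 0.07474 K/W
R_total = 0.07548 K/W
Q = ΔT/R_total = 205/0.07548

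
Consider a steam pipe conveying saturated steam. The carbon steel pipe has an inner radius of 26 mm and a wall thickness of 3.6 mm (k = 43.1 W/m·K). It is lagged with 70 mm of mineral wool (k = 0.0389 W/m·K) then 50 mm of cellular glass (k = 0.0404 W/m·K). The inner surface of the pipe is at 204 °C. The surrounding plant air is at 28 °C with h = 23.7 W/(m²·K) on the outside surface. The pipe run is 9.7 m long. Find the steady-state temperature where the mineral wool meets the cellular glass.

T ≈ 71.9 °C

Treating each annulus and film as a series resistance:
R_carbon steel pipe wall = ln(29.6/26)/(2π×43.1×9.7) = 4.937×10^-5 K/W
R_mineral wool = ln(99.6/29.6)/(2π×0.0389×9.7) = 0.5118 K/W
R_cellular glass = ln(149.6/99.6)/(2π×0.0404×9.7) = 0.1652 K/W
R_outer film = 1/(h_o·2πr_oL) = 1/(23.7×2π×0.1496×9.7) = 0.004628 K/W
R_total = 0.6817 K/W
Q = ΔT/R_total = 176/0.6817
Q = 258 W
T_interface = T_inner − Q·ΣR(inner→interface) = 204 − 258×0.5118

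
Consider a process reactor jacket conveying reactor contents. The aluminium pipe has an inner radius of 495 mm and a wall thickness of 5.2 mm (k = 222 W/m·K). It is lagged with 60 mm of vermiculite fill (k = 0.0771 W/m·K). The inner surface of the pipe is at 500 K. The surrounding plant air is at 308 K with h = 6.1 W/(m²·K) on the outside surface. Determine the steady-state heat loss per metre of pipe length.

Treating each annulus and film as a series resistance:
R_aluminium pipe wall = ln(500.2/495)/(2π×222×1) = 7.492×10^-6 K/W
R_vermiculite fill = ln(560.2/500.2)/(2π×0.0771×1) = 0.2339 K/W
R_outer film = 1/(h_o·2πr_oL) = 1/(6.1×2π×0.5602×1) = 0.04657 K/W
R_total = 0.2804 K/W
Q = ΔT/R_total = 192/0.2804

q′ ≈ 685 W/m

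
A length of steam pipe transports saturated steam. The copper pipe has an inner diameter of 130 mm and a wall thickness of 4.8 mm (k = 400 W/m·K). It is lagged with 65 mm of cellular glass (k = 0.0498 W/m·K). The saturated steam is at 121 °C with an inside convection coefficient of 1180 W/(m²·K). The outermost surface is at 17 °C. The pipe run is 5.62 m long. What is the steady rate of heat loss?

Per-layer cylindrical resistances, series-summed:
R_inner film = 1/(h_i·2πr₁L) = 1/(1180×2π×0.065×5.62) = 3.692×10^-4 K/W
R_copper pipe wall = ln(69.8/65)/(2π×400×5.62) = 5.044×10^-6 K/W
R_cellular glass = ln(134.8/69.8)/(2π×0.0498×5.62) = 0.3743 K/W
R_total = 0.3746 K/W
Q = ΔT/R_total = 104/0.3746

Q ≈ 278 W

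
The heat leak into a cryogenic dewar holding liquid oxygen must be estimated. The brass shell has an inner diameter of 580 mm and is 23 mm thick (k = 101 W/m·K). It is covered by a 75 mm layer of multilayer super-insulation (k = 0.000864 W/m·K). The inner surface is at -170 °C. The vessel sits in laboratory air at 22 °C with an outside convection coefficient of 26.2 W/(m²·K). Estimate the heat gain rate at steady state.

Spherical conduction: R = (1/r_in − 1/r_out)/(4πk) per layer; series-sum.
R_brass shell = (1/0.29 − 1/0.313)/(4π×101) = 1.996×10^-4 K/W
R_multilayer super-insulation = (1/0.313 − 1/0.388)/(4π×0.000864) = 56.88 K/W
R_outer film = 1/(h·4πr_o²) = 1/(26.2×4π×0.388²) = 0.02018 K/W
R_total = 56.9 K/W
Q = ΔT/R_total = 192/56.9

Q ≈ 3.37 W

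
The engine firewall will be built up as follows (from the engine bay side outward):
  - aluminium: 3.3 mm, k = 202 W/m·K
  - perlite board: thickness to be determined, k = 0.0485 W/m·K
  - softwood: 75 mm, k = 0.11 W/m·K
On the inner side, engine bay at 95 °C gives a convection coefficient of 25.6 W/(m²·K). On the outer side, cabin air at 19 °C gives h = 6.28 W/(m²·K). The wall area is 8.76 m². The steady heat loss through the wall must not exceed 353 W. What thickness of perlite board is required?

L ≈ 48.8 mm

Thermal resistances in series:
R_inner film = 1/(h_i·A) = 1/(25.6×8.76) = 0.004459 K/W
R_aluminium = L/(kA) = 0.0033/(202×8.76) = 1.865×10^-6 K/W
R_softwood = L/(kA) = 0.075/(0.11×8.76) = 0.07783 K/W
R_outer film = 1/(h_o·A) = 1/(6.28×8.76) = 0.01818 K/W
Sum of the known resistances R_other = 0.1005 K/W
Required total resistance R_tot = ΔT/Q_allow = 76/353 = 0.2153 K/W
R_perlite board = R_tot − R_other = 0.1148 K/W
L = R·k·A = 0.1148×0.0485×8.76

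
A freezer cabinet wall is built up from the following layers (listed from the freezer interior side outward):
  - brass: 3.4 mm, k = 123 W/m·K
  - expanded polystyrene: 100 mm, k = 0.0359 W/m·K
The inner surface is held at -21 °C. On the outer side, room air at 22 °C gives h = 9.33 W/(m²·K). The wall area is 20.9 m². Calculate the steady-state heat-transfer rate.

Model the wall as resistances in series:
R_brass = L/(kA) = 0.0034/(123×20.9) = 1.323×10^-6 K/W
R_expanded polystyrene = L/(kA) = 0.1/(0.0359×20.9) = 0.1333 K/W
R_outer film = 1/(h_o·A) = 1/(9.33×20.9) = 0.005128 K/W
R_total = 0.1384 K/W
Q = ΔT / R_total = 43 / 0.1384

Q ≈ 311 W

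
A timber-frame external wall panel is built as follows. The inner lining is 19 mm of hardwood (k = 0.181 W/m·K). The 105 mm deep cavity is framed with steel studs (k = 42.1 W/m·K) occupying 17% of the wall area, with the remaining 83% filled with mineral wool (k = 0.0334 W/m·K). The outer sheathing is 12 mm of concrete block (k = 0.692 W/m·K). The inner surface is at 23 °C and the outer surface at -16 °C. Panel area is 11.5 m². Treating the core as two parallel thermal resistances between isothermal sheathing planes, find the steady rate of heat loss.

Q ≈ 3280 W

Sheathing layers in series; stud and cavity paths in parallel between them.
R_inner = 0.019/(0.181×11.5) = 0.009128 K/W
R_stud  = 0.105/(42.1×0.17×11.5) = 0.001276 K/W
R_cav   = 0.105/(0.0334×0.83×11.5) = 0.3294 K/W
1/R_core = 1/R_stud + 1/R_cav → R_core = 0.001271 K/W
R_outer = 0.012/(0.692×11.5) = 0.001508 K/W
R_total = 0.01191 K/W
Q = ΔT/R_total = 39/0.01191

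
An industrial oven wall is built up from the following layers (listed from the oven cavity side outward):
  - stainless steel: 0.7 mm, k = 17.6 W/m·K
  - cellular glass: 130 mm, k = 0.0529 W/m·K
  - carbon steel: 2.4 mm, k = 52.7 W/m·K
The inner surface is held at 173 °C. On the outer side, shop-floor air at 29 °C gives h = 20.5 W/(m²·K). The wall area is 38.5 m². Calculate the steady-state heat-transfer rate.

Thermal resistances in series:
R_stainless steel = L/(kA) = 0.0007/(17.6×38.5) = 1.033×10^-6 K/W
R_cellular glass = L/(kA) = 0.13/(0.0529×38.5) = 0.06383 K/W
R_carbon steel = L/(kA) = 0.0024/(52.7×38.5) = 1.183×10^-6 K/W
R_outer film = 1/(h_o·A) = 1/(20.5×38.5) = 0.001267 K/W
R_total = 0.0651 K/W
Q = ΔT / R_total = 144 / 0.0651

Q ≈ 2210 W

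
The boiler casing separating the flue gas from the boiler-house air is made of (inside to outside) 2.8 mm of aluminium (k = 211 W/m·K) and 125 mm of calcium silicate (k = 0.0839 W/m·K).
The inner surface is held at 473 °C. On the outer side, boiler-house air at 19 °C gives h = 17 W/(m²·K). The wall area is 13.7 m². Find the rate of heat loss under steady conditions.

Using the resistance-network approach (series):
R_aluminium = L/(kA) = 0.0028/(211×13.7) = 9.686×10^-7 K/W
R_calcium silicate = L/(kA) = 0.125/(0.0839×13.7) = 0.1087 K/W
R_outer film = 1/(h_o·A) = 1/(17×13.7) = 0.004294 K/W
R_total = 0.113 K/W
Q = ΔT / R_total = 454 / 0.113

Q ≈ 4020 W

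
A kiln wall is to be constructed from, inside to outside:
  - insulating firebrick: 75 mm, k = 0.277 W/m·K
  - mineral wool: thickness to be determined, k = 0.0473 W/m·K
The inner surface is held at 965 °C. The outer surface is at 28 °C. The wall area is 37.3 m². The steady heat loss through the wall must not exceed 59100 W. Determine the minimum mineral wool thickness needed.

Treating each layer as a thermal resistance in series:
R_insulating firebrick = L/(kA) = 0.075/(0.277×37.3) = 0.007259 K/W
Sum of the known resistances R_other = 0.007259 K/W
Required total resistance R_tot = ΔT/Q_allow = 937/59100 = 0.01585 K/W
R_mineral wool = R_tot − R_other = 0.008596 K/W
L = R·k·A = 0.008596×0.0473×37.3

L ≈ 15.2 mm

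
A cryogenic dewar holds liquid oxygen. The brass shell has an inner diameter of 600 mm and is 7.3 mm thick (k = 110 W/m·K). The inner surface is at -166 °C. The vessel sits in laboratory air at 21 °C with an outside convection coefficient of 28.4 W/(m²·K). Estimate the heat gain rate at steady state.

Radial (spherical) resistances in series:
R_brass shell = (1/0.3 − 1/0.3073)/(4π×110) = 5.728×10^-5 K/W
R_outer film = 1/(h·4πr_o²) = 1/(28.4×4π×0.3073²) = 0.02967 K/W
R_total = 0.02973 K/W
Q = ΔT/R_total = 187/0.02973

Q ≈ 6290 W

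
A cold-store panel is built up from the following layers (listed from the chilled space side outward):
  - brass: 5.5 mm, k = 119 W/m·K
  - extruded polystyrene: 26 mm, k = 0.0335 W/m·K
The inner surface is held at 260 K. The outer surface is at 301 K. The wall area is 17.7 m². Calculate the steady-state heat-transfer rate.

Treating each layer as a thermal resistance in series:
R_brass = L/(kA) = 0.0055/(119×17.7) = 2.611×10^-6 K/W
R_extruded polystyrene = L/(kA) = 0.026/(0.0335×17.7) = 0.04385 K/W
R_total = 0.04385 K/W
Q = ΔT / R_total = 41 / 0.04385

Q ≈ 935 W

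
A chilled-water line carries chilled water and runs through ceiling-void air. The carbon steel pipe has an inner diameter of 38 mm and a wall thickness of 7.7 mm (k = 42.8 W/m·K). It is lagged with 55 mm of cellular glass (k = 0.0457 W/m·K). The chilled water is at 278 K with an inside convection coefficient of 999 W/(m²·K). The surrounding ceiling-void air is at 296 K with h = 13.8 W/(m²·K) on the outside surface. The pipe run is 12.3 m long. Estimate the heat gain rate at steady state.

Q ≈ 54.7 W

For a radial system each layer contributes R = ln(r_out/r_in)/(2πkL); films add R = 1/(hA).
R_inner film = 1/(h_i·2πr₁L) = 1/(999×2π×0.019×12.3) = 6.817×10^-4 K/W
R_carbon steel pipe wall = ln(26.7/19)/(2π×42.8×12.3) = 1.029×10^-4 K/W
R_cellular glass = ln(81.7/26.7)/(2π×0.0457×12.3) = 0.3167 K/W
R_outer film = 1/(h_o·2πr_oL) = 1/(13.8×2π×0.0817×12.3) = 0.01148 K/W
R_total = 0.3289 K/W
Q = ΔT/R_total = 18/0.3289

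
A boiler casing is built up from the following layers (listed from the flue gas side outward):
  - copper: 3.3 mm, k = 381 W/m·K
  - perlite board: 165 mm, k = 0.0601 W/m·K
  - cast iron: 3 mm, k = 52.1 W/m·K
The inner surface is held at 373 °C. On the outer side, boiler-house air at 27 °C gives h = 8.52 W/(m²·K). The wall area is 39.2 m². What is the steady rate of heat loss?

Thermal resistances in series:
R_copper = L/(kA) = 0.0033/(381×39.2) = 2.21×10^-7 K/W
R_perlite board = L/(kA) = 0.165/(0.0601×39.2) = 0.07004 K/W
R_cast iron = L/(kA) = 0.003/(52.1×39.2) = 1.469×10^-6 K/W
R_outer film = 1/(h_o·A) = 1/(8.52×39.2) = 0.002994 K/W
R_total = 0.07303 K/W
Q = ΔT / R_total = 346 / 0.07303

Q ≈ 4740 W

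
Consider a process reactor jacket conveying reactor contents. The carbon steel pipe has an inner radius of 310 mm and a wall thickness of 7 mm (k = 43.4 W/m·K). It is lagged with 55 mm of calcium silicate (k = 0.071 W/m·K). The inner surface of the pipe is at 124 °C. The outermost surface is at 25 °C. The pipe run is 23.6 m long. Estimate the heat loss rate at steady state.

Treating each annulus and film as a series resistance:
R_carbon steel pipe wall = ln(317/310)/(2π×43.4×23.6) = 3.47×10^-6 K/W
R_calcium silicate = ln(372/317)/(2π×0.071×23.6) = 0.0152 K/W
R_total = 0.0152 K/W
Q = ΔT/R_total = 99/0.0152

Q ≈ 6510 W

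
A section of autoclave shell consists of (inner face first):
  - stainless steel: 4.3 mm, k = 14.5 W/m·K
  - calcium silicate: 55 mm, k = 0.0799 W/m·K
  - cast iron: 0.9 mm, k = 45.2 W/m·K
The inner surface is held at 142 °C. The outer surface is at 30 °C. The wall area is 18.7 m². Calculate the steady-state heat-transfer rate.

Q ≈ 3040 W

Thermal resistances in series:
R_stainless steel = L/(kA) = 0.0043/(14.5×18.7) = 1.586×10^-5 K/W
R_calcium silicate = L/(kA) = 0.055/(0.0799×18.7) = 0.03681 K/W
R_cast iron = L/(kA) = 0.0009/(45.2×18.7) = 1.065×10^-6 K/W
R_total = 0.03683 K/W
Q = ΔT / R_total = 112 / 0.03683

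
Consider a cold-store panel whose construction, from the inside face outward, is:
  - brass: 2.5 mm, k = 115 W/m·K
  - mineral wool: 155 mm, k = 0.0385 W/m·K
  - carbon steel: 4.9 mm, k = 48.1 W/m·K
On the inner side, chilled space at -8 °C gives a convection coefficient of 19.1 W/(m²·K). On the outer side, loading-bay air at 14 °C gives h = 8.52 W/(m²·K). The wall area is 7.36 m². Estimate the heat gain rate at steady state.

Model the wall as resistances in series:
R_inner film = 1/(h_i·A) = 1/(19.1×7.36) = 0.007114 K/W
R_brass = L/(kA) = 0.0025/(115×7.36) = 2.954×10^-6 K/W
R_mineral wool = L/(kA) = 0.155/(0.0385×7.36) = 0.547 K/W
R_carbon steel = L/(kA) = 0.0049/(48.1×7.36) = 1.384×10^-5 K/W
R_outer film = 1/(h_o·A) = 1/(8.52×7.36) = 0.01595 K/W
R_total = 0.5701 K/W
Q = ΔT / R_total = 22 / 0.5701

Q ≈ 38.6 W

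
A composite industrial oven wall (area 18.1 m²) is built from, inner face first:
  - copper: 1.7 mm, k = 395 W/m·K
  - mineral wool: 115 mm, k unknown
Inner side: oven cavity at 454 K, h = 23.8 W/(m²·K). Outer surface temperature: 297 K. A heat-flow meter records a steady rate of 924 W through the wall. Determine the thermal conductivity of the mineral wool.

Thermal resistances in series:
R_inner film = 1/(h_i·A) = 1/(23.8×18.1) = 0.002321 K/W
R_copper = L/(kA) = 0.0017/(395×18.1) = 2.378×10^-7 K/W
Sum of known resistances R_other = 0.002322 K/W
Total R = ΔT/Q = 157/924 = 0.1699 K/W
R_mineral wool = R_total − R_other = 0.1676 K/W
k = L/(R·A) = 0.115/(0.1676×18.1)

k ≈ 0.0379 W/(m·K)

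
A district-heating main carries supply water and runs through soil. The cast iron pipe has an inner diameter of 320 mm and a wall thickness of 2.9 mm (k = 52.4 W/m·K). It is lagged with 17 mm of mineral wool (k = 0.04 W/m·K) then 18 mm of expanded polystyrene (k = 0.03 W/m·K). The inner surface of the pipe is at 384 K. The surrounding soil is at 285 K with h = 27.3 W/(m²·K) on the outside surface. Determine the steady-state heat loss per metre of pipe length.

Per-layer cylindrical resistances, series-summed:
R_cast iron pipe wall = ln(162.9/160)/(2π×52.4×1) = 5.456×10^-5 K/W
R_mineral wool = ln(179.9/162.9)/(2π×0.04×1) = 0.395 K/W
R_expanded polystyrene = ln(197.9/179.9)/(2π×0.03×1) = 0.5059 K/W
R_outer film = 1/(h_o·2πr_oL) = 1/(27.3×2π×0.1979×1) = 0.02946 K/W
R_total = 0.9304 K/W
Q = ΔT/R_total = 99/0.9304

q′ ≈ 106 W/m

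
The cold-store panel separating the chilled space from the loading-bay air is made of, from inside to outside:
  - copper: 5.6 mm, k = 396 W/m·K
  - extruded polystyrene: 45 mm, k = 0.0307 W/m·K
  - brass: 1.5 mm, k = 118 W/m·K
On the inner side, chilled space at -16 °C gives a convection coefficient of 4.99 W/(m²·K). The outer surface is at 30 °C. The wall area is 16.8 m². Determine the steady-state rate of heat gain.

Q ≈ 464 W

Thermal resistances in series:
R_inner film = 1/(h_i·A) = 1/(4.99×16.8) = 0.01193 K/W
R_copper = L/(kA) = 0.0056/(396×16.8) = 8.418×10^-7 K/W
R_extruded polystyrene = L/(kA) = 0.045/(0.0307×16.8) = 0.08725 K/W
R_brass = L/(kA) = 0.0015/(118×16.8) = 7.567×10^-7 K/W
R_total = 0.09918 K/W
Q = ΔT / R_total = 46 / 0.09918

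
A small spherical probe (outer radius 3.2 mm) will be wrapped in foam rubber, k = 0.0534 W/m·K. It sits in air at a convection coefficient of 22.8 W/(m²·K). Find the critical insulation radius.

For a sphere r_cr = 2k/h = 2×0.0534/22.8
r_cr = 4.68 mm; since the bare radius (3.2 mm) is below r_cr, adding a thin layer of insulation will *increase* heat loss.

r_cr ≈ 4.68 mm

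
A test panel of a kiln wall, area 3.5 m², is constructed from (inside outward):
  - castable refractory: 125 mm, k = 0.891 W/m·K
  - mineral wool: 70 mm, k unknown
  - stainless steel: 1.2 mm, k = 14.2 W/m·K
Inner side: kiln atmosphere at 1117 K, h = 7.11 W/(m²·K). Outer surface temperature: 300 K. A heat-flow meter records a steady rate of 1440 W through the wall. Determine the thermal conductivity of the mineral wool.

Using the resistance-network approach (series):
R_inner film = 1/(h_i·A) = 1/(7.11×3.5) = 0.04018 K/W
R_castable refractory = L/(kA) = 0.125/(0.891×3.5) = 0.04008 K/W
R_stainless steel = L/(kA) = 0.0012/(14.2×3.5) = 2.414×10^-5 K/W
Sum of known resistances R_other = 0.08029 K/W
Total R = ΔT/Q = 817/1440 = 0.5674 K/W
R_mineral wool = R_total − R_other = 0.4871 K/W
k = L/(R·A) = 0.07/(0.4871×3.5)

k ≈ 0.0411 W/(m·K)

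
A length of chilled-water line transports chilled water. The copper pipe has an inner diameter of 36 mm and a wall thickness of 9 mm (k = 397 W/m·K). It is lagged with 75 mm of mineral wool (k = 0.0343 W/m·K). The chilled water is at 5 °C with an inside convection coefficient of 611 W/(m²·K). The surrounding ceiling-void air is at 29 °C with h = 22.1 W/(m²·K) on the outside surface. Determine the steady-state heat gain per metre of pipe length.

Treating each annulus and film as a series resistance:
R_inner film = 1/(h_i·2πr₁L) = 1/(611×2π×0.018×1) = 0.01447 K/W
R_copper pipe wall = ln(27/18)/(2π×397×1) = 1.625×10^-4 K/W
R_mineral wool = ln(102/27)/(2π×0.0343×1) = 6.167 K/W
R_outer film = 1/(h_o·2πr_oL) = 1/(22.1×2π×0.102×1) = 0.0706 K/W
R_total = 6.253 K/W
Q = ΔT/R_total = 24/6.253

q′ ≈ 3.84 W/m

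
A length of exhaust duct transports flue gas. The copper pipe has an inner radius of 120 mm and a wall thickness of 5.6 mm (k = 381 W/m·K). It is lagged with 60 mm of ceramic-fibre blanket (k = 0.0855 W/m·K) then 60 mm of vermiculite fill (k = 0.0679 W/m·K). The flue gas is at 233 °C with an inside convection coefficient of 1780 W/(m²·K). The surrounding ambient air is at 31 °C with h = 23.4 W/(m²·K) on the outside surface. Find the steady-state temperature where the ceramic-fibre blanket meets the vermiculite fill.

Cylindrical conduction, so R = ln(r₂/r₁)/(2πkL) per layer, in series:
R_inner film = 1/(h_i·2πr₁L) = 1/(1780×2π×0.12×1) = 7.451×10^-4 K/W
R_copper pipe wall = ln(125.6/120)/(2π×381×1) = 1.905×10^-5 K/W
R_ceramic-fibre blanket = ln(185.6/125.6)/(2π×0.0855×1) = 0.7269 K/W
R_vermiculite fill = ln(245.6/185.6)/(2π×0.0679×1) = 0.6566 K/W
R_outer film = 1/(h_o·2πr_oL) = 1/(23.4×2π×0.2456×1) = 0.02769 K/W
R_total = 1.412 K/W
Q = ΔT/R_total = 202/1.412
Q = 143 W/m
T_interface = T_inner − Q·ΣR(inner→interface) = 233 − 143×0.7276

T ≈ 129 °C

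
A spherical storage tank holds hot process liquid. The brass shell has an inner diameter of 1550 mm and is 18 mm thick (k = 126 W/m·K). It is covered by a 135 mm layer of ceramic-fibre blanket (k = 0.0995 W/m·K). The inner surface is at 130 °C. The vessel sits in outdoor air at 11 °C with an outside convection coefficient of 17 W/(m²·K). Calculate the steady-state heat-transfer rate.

Q ≈ 782 W

Radial (spherical) resistances in series:
R_brass shell = (1/0.775 − 1/0.793)/(4π×126) = 1.85×10^-5 K/W
R_ceramic-fibre blanket = (1/0.793 − 1/0.928)/(4π×0.0995) = 0.1467 K/W
R_outer film = 1/(h·4πr_o²) = 1/(17×4π×0.928²) = 0.005436 K/W
R_total = 0.1522 K/W
Q = ΔT/R_total = 119/0.1522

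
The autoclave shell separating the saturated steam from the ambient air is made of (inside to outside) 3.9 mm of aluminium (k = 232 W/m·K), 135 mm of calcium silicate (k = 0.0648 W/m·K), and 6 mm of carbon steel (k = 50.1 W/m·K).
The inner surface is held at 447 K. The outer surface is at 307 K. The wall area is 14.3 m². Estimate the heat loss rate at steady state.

Series thermal resistances:
R_aluminium = L/(kA) = 0.0039/(232×14.3) = 1.176×10^-6 K/W
R_calcium silicate = L/(kA) = 0.135/(0.0648×14.3) = 0.1457 K/W
R_carbon steel = L/(kA) = 0.006/(50.1×14.3) = 8.375×10^-6 K/W
R_total = 0.1457 K/W
Q = ΔT / R_total = 140 / 0.1457

Q ≈ 961 W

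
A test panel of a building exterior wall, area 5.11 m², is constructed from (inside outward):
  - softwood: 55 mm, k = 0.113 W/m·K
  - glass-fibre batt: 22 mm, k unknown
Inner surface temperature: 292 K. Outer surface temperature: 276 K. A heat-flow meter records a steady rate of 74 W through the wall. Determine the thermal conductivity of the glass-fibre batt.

k ≈ 0.0356 W/(m·K)

Using the resistance-network approach (series):
R_softwood = L/(kA) = 0.055/(0.113×5.11) = 0.09525 K/W
Sum of known resistances R_other = 0.09525 K/W
Total R = ΔT/Q = 16/74 = 0.2162 K/W
R_glass-fibre batt = R_total − R_other = 0.121 K/W
k = L/(R·A) = 0.022/(0.121×5.11)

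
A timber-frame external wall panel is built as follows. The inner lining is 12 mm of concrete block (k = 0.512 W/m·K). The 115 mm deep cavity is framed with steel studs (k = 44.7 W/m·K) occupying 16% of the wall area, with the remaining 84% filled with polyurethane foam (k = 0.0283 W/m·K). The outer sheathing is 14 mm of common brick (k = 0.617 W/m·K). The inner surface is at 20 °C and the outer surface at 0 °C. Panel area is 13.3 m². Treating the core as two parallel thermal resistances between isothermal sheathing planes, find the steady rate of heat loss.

Q ≈ 4280 W

Sheathing layers in series; stud and cavity paths in parallel between them.
R_inner = 0.012/(0.512×13.3) = 0.001762 K/W
R_stud  = 0.115/(44.7×0.16×13.3) = 0.001209 K/W
R_cav   = 0.115/(0.0283×0.84×13.3) = 0.3637 K/W
1/R_core = 1/R_stud + 1/R_cav → R_core = 0.001205 K/W
R_outer = 0.014/(0.617×13.3) = 0.001706 K/W
R_total = 0.004673 K/W
Q = ΔT/R_total = 20/0.004673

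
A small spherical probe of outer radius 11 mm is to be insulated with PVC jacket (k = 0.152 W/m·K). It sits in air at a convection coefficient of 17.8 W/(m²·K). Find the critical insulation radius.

For a sphere r_cr = 2k/h = 2×0.152/17.8
r_cr = 17.1 mm; since the bare radius (11 mm) is below r_cr, adding a thin layer of insulation will *increase* heat loss.

r_cr ≈ 17.1 mm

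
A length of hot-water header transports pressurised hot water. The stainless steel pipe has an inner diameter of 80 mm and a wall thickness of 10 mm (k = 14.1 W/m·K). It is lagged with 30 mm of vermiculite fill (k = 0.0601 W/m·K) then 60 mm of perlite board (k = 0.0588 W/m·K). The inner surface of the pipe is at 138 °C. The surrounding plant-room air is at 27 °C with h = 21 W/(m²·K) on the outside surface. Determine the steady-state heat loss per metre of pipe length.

Cylindrical conduction, so R = ln(r₂/r₁)/(2πkL) per layer, in series:
R_stainless steel pipe wall = ln(50/40)/(2π×14.1×1) = 0.002519 K/W
R_vermiculite fill = ln(80/50)/(2π×0.0601×1) = 1.245 K/W
R_perlite board = ln(140/80)/(2π×0.0588×1) = 1.515 K/W
R_outer film = 1/(h_o·2πr_oL) = 1/(21×2π×0.14×1) = 0.05413 K/W
R_total = 2.816 K/W
Q = ΔT/R_total = 111/2.816

q′ ≈ 39.4 W/m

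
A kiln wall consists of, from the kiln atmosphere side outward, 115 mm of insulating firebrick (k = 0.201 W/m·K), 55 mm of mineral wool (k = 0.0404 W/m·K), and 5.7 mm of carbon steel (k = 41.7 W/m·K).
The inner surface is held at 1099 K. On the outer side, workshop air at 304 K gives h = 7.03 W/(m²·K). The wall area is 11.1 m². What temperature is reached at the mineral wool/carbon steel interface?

T ≈ 359 K

Series thermal resistances:
R_insulating firebrick = L/(kA) = 0.115/(0.201×11.1) = 0.05154 K/W
R_mineral wool = L/(kA) = 0.055/(0.0404×11.1) = 0.1226 K/W
R_carbon steel = L/(kA) = 0.0057/(41.7×11.1) = 1.231×10^-5 K/W
R_outer film = 1/(h_o·A) = 1/(7.03×11.1) = 0.01282 K/W
R_total = 0.187 K/W;  Q = ΔT/R_total = 795/0.187 = 4251 W
T_interface = T_inner − Q·ΣR(inner→interface) = 1099 − 4250×0.1742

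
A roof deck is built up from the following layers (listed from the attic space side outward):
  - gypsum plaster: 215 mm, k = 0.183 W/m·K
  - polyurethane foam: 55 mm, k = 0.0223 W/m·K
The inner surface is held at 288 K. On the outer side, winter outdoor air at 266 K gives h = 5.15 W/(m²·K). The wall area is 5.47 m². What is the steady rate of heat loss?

Q ≈ 31.4 W

Series thermal resistances:
R_gypsum plaster = L/(kA) = 0.215/(0.183×5.47) = 0.2148 K/W
R_polyurethane foam = L/(kA) = 0.055/(0.0223×5.47) = 0.4509 K/W
R_outer film = 1/(h_o·A) = 1/(5.15×5.47) = 0.0355 K/W
R_total = 0.7012 K/W
Q = ΔT / R_total = 22 / 0.7012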